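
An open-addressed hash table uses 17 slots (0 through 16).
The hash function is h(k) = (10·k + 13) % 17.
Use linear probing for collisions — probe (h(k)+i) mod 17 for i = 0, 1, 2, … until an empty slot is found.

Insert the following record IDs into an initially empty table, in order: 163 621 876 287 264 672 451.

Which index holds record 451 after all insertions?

163 hashes to 11; slot 11 is free -> place at 11.
621 hashes to 1; slot 1 is free -> place at 1.
876 hashes to 1; 1 taken -> place at 2.
287 hashes to 10; slot 10 is free -> place at 10.
264 hashes to 1; 1,2 taken -> place at 3.
672 hashes to 1; 1,2,3 taken -> place at 4.
451 hashes to 1; 1,2,3,4 taken -> place at 5.
Table: [∅, 621, 876, 264, 672, 451, ∅, ∅, ∅, ∅, 287, 163, ∅, ∅, ∅, ∅, ∅]

5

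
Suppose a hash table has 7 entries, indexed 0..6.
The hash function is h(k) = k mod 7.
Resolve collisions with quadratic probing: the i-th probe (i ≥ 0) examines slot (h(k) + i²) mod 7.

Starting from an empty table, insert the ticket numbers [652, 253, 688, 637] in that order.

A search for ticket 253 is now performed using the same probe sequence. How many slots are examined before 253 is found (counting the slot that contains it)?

2

652: h=1 → slot 1
253: h=1, probe 1,2 → slot 2
688: h=2, probe 2,3 → slot 3
637: h=0 → slot 0
Table: [637, 652, 253, 688, -, -, -]
Lookup 253: h=1, probe 1,2 → found at 2.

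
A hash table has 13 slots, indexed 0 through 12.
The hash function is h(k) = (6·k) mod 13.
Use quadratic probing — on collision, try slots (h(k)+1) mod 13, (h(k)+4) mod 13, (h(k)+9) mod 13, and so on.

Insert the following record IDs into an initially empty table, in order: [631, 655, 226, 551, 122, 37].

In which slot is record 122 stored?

0

631: h=3 => slot 3
655: h=4 => slot 4
226: h=4, probe 4,5 => slot 5
551: h=4, probe 4,5,8 => slot 8
122: h=4, probe 4,5,8,0 => slot 0
37: h=1 => slot 1
Table: [122, 37, ., 631, 655, 226, ., ., 551, ., ., ., .]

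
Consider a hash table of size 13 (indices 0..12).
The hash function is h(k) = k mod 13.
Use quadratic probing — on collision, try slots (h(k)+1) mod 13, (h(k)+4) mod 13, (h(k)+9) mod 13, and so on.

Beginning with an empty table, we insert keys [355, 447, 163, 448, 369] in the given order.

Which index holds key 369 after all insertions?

355: h=4 → slot 4
447: h=5 → slot 5
163: h=7 → slot 7
448: h=6 → slot 6
369: h=5, probe 5,6,9 → slot 9
Table: [—, —, —, —, 355, 447, 448, 163, —, 369, —, —, —]

9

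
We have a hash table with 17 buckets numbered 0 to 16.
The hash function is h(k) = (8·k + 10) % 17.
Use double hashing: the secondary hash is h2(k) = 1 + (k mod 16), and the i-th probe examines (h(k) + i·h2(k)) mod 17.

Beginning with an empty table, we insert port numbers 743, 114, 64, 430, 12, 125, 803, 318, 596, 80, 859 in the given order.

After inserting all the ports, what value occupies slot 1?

125

743: h=4 => slot 4
114: h=4, h2=3, probe 4,7 => slot 7
64: h=12 => slot 12
430: h=16 => slot 16
12: h=4, h2=13, probe 4,0 => slot 0
125: h=7, h2=14, probe 7,4,1 => slot 1
803: h=8 => slot 8
318: h=4, h2=15, probe 4,2 => slot 2
596: h=1, h2=5, probe 1,6 => slot 6
80: h=4, h2=1, probe 4,5 => slot 5
859: h=14 => slot 14
Table: [12, 125, 318, —, 743, 80, 596, 114, 803, —, —, —, 64, —, 859, —, 430]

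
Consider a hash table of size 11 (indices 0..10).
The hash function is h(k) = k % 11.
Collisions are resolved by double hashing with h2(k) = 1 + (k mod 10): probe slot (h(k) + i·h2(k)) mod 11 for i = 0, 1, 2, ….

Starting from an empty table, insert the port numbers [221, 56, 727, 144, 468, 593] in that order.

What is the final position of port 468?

221: h=1 → slot 1
56: h=1, h2=7, probe 1,8 → slot 8
727: h=1, h2=8, probe 1,9 → slot 9
144: h=1, h2=5, probe 1,6 → slot 6
468: h=6, h2=9, probe 6,4 → slot 4
593: h=10 → slot 10
Table: [∅, 221, ∅, ∅, 468, ∅, 144, ∅, 56, 727, 593]

4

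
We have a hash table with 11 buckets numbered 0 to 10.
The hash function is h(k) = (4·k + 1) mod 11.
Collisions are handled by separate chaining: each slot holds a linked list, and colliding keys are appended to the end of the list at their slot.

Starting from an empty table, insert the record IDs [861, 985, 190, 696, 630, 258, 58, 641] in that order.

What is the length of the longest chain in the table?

Insert 861: h=2, bucket 2 empty -> new chain.
Insert 985: h=3, bucket 3 empty -> new chain.
Insert 190: h=2, bucket 2 nonempty -> append to chain.
Insert 696: h=2, bucket 2 nonempty -> append to chain.
Insert 630: h=2, bucket 2 nonempty -> append to chain.
Insert 258: h=10, bucket 10 empty -> new chain.
Insert 58: h=2, bucket 2 nonempty -> append to chain.
Insert 641: h=2, bucket 2 nonempty -> append to chain.
Final buckets:
0: .
1: .
2: 861 -> 190 -> 696 -> 630 -> 58 -> 641
3: 985
4: .
5: .
6: .
7: .
8: .
9: .
10: 258

6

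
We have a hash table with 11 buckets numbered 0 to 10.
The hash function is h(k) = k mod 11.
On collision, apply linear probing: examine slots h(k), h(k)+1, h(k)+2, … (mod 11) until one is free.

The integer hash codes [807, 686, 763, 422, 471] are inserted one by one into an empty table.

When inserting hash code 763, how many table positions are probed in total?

3

Insert 807: h=4, slot 4 empty → index 4.
Insert 686: h=4, slot 4 occupied → index 5.
Insert 763: h=4, slots 4,5 occupied → index 6.
Insert 422: h=4, slots 4,5,6 occupied → index 7.
Insert 471: h=9, slot 9 empty → index 9.
Table: [., ., ., ., 807, 686, 763, 422, ., 471, .]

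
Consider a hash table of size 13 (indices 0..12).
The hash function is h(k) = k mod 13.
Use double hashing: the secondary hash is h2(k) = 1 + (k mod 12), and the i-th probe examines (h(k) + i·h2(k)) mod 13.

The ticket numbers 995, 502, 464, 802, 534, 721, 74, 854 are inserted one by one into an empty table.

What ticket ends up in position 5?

802

Insert 995: h=7, slot 7 empty -> index 7.
Insert 502: h=8, slot 8 empty -> index 8.
Insert 464: h=9, slot 9 empty -> index 9.
Insert 802: h=9, h2=11, slots 9,7 occupied -> index 5.
Insert 534: h=1, slot 1 empty -> index 1.
Insert 721: h=6, slot 6 empty -> index 6.
Insert 74: h=9, h2=3, slot 9 occupied -> index 12.
Insert 854: h=9, h2=3, slots 9,12 occupied -> index 2.
Table: [., 534, 854, ., ., 802, 721, 995, 502, 464, ., ., 74]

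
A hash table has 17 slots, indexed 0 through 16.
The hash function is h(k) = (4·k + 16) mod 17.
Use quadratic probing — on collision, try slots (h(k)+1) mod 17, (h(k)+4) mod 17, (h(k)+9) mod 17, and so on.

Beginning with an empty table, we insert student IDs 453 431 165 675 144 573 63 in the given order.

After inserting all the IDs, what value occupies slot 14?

453: h=9 -> slot 9
431: h=6 -> slot 6
165: h=13 -> slot 13
675: h=13, probe 13,14 -> slot 14
144: h=14, probe 14,15 -> slot 15
573: h=13, probe 13,14,0 -> slot 0
63: h=13, probe 13,14,0,5 -> slot 5
Table: [573, _, _, _, _, 63, 431, _, _, 453, _, _, _, 165, 675, 144, _]

675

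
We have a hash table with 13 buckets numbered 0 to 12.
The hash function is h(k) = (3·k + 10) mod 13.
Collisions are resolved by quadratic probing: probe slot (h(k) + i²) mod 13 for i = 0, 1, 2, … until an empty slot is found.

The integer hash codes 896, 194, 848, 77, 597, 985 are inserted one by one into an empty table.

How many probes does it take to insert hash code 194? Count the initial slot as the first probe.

2

896: h=7 => slot 7
194: h=7, probe 7,8 => slot 8
848: h=6 => slot 6
77: h=7, probe 7,8,11 => slot 11
597: h=7, probe 7,8,11,3 => slot 3
985: h=1 => slot 1
Table: [—, 985, —, 597, —, —, 848, 896, 194, —, —, 77, —]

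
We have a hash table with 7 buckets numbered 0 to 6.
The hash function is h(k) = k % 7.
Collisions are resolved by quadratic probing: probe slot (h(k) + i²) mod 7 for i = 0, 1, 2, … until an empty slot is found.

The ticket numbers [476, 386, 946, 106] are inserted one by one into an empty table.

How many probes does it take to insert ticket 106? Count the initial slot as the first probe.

3

476 hashes to 0; slot 0 is free → place at 0.
386 hashes to 1; slot 1 is free → place at 1.
946 hashes to 1; 1 taken → place at 2.
106 hashes to 1; 1,2 taken → place at 5.
Table: [476, 386, 946, ., ., 106, .]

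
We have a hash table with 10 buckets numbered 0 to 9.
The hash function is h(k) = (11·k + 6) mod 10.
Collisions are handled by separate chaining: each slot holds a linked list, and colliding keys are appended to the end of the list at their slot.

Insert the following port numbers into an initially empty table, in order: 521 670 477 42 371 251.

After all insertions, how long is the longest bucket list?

Insert 521: h=7, bucket 7 empty -> new chain.
Insert 670: h=6, bucket 6 empty -> new chain.
Insert 477: h=3, bucket 3 empty -> new chain.
Insert 42: h=8, bucket 8 empty -> new chain.
Insert 371: h=7, bucket 7 nonempty -> append to chain.
Insert 251: h=7, bucket 7 nonempty -> append to chain.
Final buckets:
0: -
1: -
2: -
3: 477
4: -
5: -
6: 670
7: 521 -> 371 -> 251
8: 42
9: -

3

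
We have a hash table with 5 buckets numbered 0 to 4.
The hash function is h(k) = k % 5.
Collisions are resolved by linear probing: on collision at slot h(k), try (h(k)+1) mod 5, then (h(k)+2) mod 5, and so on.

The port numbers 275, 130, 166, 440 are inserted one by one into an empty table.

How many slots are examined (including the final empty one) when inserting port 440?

Insert 275: h=0, slot 0 empty -> index 0.
Insert 130: h=0, slot 0 occupied -> index 1.
Insert 166: h=1, slot 1 occupied -> index 2.
Insert 440: h=0, slots 0,1,2 occupied -> index 3.
Table: [275, 130, 166, 440, ∅]

4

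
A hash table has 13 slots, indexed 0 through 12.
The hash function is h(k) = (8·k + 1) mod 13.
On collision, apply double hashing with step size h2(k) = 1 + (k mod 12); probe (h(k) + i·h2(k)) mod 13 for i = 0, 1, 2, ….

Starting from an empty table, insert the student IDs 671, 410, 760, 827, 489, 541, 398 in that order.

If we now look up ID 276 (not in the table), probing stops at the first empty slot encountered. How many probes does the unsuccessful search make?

3

671 hashes to 0; slot 0 is free → place at 0.
410 hashes to 5; slot 5 is free → place at 5.
760 hashes to 10; slot 10 is free → place at 10.
827 hashes to 0, h2=12; 0 taken → place at 12.
489 hashes to 0, h2=10; 0,10 taken → place at 7.
541 hashes to 0, h2=2; 0 taken → place at 2.
398 hashes to 0, h2=3; 0 taken → place at 3.
Table: [671, ∅, 541, 398, ∅, 410, ∅, 489, ∅, ∅, 760, ∅, 827]
Lookup 276: h=12, h2=1, probe 12,0,1 → slot 1 empty, not found.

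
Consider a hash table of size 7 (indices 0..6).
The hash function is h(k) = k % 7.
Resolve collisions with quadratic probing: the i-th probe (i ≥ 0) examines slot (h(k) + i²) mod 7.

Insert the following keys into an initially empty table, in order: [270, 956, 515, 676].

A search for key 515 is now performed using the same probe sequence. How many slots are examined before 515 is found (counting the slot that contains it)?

3

270 hashes to 4; slot 4 is free -> place at 4.
956 hashes to 4; 4 taken -> place at 5.
515 hashes to 4; 4,5 taken -> place at 1.
676 hashes to 4; 4,5,1 taken -> place at 6.
Table: [—, 515, —, —, 270, 956, 676]
Lookup 515: h=4, probe 4,5,1 → found at 1.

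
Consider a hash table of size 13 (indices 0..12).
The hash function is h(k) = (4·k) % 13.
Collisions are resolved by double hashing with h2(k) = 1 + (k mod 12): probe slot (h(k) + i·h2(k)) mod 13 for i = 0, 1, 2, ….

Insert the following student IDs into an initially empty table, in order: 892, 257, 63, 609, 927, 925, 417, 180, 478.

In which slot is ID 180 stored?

892: h=6 → slot 6
257: h=1 → slot 1
63: h=5 → slot 5
609: h=5, h2=10, probe 5,2 → slot 2
927: h=3 → slot 3
925: h=8 → slot 8
417: h=4 → slot 4
180: h=5, h2=1, probe 5,6,7 → slot 7
478: h=1, h2=11, probe 1,12 → slot 12
Table: [_, 257, 609, 927, 417, 63, 892, 180, 925, _, _, _, 478]

7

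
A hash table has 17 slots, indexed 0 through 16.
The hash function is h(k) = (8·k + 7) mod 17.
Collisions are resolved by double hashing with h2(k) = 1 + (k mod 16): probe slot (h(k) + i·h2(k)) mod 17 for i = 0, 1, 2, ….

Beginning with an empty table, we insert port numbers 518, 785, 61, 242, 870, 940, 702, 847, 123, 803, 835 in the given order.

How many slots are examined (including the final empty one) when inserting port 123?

518: h=3 -> slot 3
785: h=14 -> slot 14
61: h=2 -> slot 2
242: h=5 -> slot 5
870: h=14, h2=7, probe 14,4 -> slot 4
940: h=13 -> slot 13
702: h=13, h2=15, probe 13,11 -> slot 11
847: h=0 -> slot 0
123: h=5, h2=12, probe 5,0,12 -> slot 12
803: h=5, h2=4, probe 5,9 -> slot 9
835: h=6 -> slot 6
Table: [847, -, 61, 518, 870, 242, 835, -, -, 803, -, 702, 123, 940, 785, -, -]

3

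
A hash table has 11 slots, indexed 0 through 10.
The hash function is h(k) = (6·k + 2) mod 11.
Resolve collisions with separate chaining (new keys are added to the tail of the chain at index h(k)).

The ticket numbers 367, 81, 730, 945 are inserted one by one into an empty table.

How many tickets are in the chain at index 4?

367 → bucket 4
81 → bucket 4 (collision)
730 → bucket 4 (collision)
945 → bucket 7
Final buckets:
0: .
1: .
2: .
3: .
4: 367 -> 81 -> 730
5: .
6: .
7: 945
8: .
9: .
10: .

3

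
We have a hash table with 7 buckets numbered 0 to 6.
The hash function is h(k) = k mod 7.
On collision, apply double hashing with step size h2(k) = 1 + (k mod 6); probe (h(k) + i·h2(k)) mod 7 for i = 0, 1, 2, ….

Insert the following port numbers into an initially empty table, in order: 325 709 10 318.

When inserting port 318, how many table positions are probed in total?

2

325 hashes to 3; slot 3 is free => place at 3.
709 hashes to 2; slot 2 is free => place at 2.
10 hashes to 3, h2=5; 3 taken => place at 1.
318 hashes to 3, h2=1; 3 taken => place at 4.
Table: [-, 10, 709, 325, 318, -, -]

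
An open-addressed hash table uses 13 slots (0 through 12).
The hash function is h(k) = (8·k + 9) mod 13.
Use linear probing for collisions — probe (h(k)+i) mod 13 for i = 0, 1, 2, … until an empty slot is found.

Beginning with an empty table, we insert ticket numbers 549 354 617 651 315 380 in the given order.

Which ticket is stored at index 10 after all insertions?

549: h=7 → slot 7
354: h=7, probe 7,8 → slot 8
617: h=5 → slot 5
651: h=4 → slot 4
315: h=7, probe 7,8,9 → slot 9
380: h=7, probe 7,8,9,10 → slot 10
Table: [., ., ., ., 651, 617, ., 549, 354, 315, 380, ., .]

380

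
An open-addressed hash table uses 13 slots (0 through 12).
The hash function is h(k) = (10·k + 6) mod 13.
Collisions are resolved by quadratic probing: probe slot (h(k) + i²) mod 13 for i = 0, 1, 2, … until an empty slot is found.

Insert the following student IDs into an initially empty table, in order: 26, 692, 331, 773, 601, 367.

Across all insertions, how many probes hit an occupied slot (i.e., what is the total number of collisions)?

6

Insert 26: h=6, slot 6 empty => index 6.
Insert 692: h=10, slot 10 empty => index 10.
Insert 331: h=1, slot 1 empty => index 1.
Insert 773: h=1, slot 1 occupied => index 2.
Insert 601: h=10, slot 10 occupied => index 11.
Insert 367: h=10, slots 10,11,1,6 occupied => index 0.
Table: [367, 331, 773, ∅, ∅, ∅, 26, ∅, ∅, ∅, 692, 601, ∅]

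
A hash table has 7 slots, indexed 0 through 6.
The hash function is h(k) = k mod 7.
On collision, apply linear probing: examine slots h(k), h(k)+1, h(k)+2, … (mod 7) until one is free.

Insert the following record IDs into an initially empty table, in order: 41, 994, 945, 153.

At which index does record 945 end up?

1

Insert 41: h=6, slot 6 empty -> index 6.
Insert 994: h=0, slot 0 empty -> index 0.
Insert 945: h=0, slot 0 occupied -> index 1.
Insert 153: h=6, slots 6,0,1 occupied -> index 2.
Table: [994, 945, 153, —, —, —, 41]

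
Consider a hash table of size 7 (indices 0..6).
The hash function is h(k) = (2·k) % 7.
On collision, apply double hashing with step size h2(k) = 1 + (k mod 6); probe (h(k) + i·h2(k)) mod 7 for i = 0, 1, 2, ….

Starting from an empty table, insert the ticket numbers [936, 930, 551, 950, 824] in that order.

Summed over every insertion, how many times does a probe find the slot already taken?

6

936: h=3 => slot 3
930: h=5 => slot 5
551: h=3, h2=6, probe 3,2 => slot 2
950: h=3, h2=3, probe 3,6 => slot 6
824: h=3, h2=3, probe 3,6,2,5,1 => slot 1
Table: [∅, 824, 551, 936, ∅, 930, 950]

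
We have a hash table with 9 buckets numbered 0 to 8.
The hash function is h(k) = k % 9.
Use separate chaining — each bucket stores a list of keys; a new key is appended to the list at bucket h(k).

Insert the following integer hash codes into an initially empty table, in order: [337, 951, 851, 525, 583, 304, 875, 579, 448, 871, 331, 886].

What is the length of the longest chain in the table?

337 → bucket 4
951 → bucket 6
851 → bucket 5
525 → bucket 3
583 → bucket 7
304 → bucket 7 (collision)
875 → bucket 2
579 → bucket 3 (collision)
448 → bucket 7 (collision)
871 → bucket 7 (collision)
331 → bucket 7 (collision)
886 → bucket 4 (collision)
Final buckets:
0: -
1: -
2: 875
3: 525 -> 579
4: 337 -> 886
5: 851
6: 951
7: 583 -> 304 -> 448 -> 871 -> 331
8: -

5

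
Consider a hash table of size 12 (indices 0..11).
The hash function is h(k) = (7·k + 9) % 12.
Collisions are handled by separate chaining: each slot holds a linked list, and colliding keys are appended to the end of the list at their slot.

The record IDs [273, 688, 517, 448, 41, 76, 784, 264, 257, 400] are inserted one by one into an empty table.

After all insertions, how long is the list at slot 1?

Insert 273: h=0, bucket 0 empty → new chain.
Insert 688: h=1, bucket 1 empty → new chain.
Insert 517: h=4, bucket 4 empty → new chain.
Insert 448: h=1, bucket 1 nonempty → append to chain.
Insert 41: h=8, bucket 8 empty → new chain.
Insert 76: h=1, bucket 1 nonempty → append to chain.
Insert 784: h=1, bucket 1 nonempty → append to chain.
Insert 264: h=9, bucket 9 empty → new chain.
Insert 257: h=8, bucket 8 nonempty → append to chain.
Insert 400: h=1, bucket 1 nonempty → append to chain.
Final buckets:
0: 273
1: 688 -> 448 -> 76 -> 784 -> 400
2: _
3: _
4: 517
5: _
6: _
7: _
8: 41 -> 257
9: 264
10: _
11: _

5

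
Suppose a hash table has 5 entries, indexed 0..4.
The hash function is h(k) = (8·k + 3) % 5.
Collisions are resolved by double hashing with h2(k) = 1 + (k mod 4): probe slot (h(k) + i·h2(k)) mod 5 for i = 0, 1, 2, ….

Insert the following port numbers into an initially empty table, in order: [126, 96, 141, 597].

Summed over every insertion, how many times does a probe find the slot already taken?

126: h=1 => slot 1
96: h=1, h2=1, probe 1,2 => slot 2
141: h=1, h2=2, probe 1,3 => slot 3
597: h=4 => slot 4
Table: [., 126, 96, 141, 597]

2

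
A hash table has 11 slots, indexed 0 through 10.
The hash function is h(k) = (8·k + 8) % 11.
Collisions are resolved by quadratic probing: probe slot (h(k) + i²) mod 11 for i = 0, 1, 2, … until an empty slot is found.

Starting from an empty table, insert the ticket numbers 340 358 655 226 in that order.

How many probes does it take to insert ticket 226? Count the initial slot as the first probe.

340: h=0 -> slot 0
358: h=1 -> slot 1
655: h=1, probe 1,2 -> slot 2
226: h=1, probe 1,2,5 -> slot 5
Table: [340, 358, 655, —, —, 226, —, —, —, —, —]

3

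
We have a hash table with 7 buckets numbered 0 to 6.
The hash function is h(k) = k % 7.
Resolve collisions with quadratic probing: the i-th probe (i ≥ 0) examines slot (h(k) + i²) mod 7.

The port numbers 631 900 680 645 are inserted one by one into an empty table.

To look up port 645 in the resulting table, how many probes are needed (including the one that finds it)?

631 hashes to 1; slot 1 is free -> place at 1.
900 hashes to 4; slot 4 is free -> place at 4.
680 hashes to 1; 1 taken -> place at 2.
645 hashes to 1; 1,2 taken -> place at 5.
Table: [-, 631, 680, -, 900, 645, -]
Lookup 645: h=1, probe 1,2,5 → found at 5.

3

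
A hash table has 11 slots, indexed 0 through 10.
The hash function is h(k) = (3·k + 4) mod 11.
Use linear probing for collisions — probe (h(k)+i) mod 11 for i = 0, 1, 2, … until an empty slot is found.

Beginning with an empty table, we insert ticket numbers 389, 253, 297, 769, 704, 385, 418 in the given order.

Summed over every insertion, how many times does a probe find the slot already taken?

14

Insert 389: h=5, slot 5 empty → index 5.
Insert 253: h=4, slot 4 empty → index 4.
Insert 297: h=4, slots 4,5 occupied → index 6.
Insert 769: h=1, slot 1 empty → index 1.
Insert 704: h=4, slots 4,5,6 occupied → index 7.
Insert 385: h=4, slots 4,5,6,7 occupied → index 8.
Insert 418: h=4, slots 4,5,6,7,8 occupied → index 9.
Table: [-, 769, -, -, 253, 389, 297, 704, 385, 418, -]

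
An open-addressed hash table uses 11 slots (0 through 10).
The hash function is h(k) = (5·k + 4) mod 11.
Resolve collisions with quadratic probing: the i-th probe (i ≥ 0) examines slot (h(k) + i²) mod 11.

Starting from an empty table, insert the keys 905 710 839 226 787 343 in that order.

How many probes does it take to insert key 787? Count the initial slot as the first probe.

3

905 hashes to 8; slot 8 is free => place at 8.
710 hashes to 1; slot 1 is free => place at 1.
839 hashes to 8; 8 taken => place at 9.
226 hashes to 1; 1 taken => place at 2.
787 hashes to 1; 1,2 taken => place at 5.
343 hashes to 3; slot 3 is free => place at 3.
Table: [—, 710, 226, 343, —, 787, —, —, 905, 839, —]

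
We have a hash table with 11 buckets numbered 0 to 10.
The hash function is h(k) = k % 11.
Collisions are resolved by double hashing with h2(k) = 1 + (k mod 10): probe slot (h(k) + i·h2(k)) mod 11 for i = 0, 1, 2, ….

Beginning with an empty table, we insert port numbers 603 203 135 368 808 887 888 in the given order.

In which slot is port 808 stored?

Insert 603: h=9, slot 9 empty => index 9.
Insert 203: h=5, slot 5 empty => index 5.
Insert 135: h=3, slot 3 empty => index 3.
Insert 368: h=5, h2=9, slots 5,3 occupied => index 1.
Insert 808: h=5, h2=9, slots 5,3,1 occupied => index 10.
Insert 887: h=7, slot 7 empty => index 7.
Insert 888: h=8, slot 8 empty => index 8.
Table: [—, 368, —, 135, —, 203, —, 887, 888, 603, 808]

10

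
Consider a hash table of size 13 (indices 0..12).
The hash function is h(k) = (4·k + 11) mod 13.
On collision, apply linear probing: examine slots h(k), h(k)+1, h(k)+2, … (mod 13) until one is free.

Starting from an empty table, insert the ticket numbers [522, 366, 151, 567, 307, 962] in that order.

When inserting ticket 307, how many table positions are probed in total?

5

Insert 522: h=6, slot 6 empty → index 6.
Insert 366: h=6, slot 6 occupied → index 7.
Insert 151: h=4, slot 4 empty → index 4.
Insert 567: h=4, slot 4 occupied → index 5.
Insert 307: h=4, slots 4,5,6,7 occupied → index 8.
Insert 962: h=11, slot 11 empty → index 11.
Table: [-, -, -, -, 151, 567, 522, 366, 307, -, -, 962, -]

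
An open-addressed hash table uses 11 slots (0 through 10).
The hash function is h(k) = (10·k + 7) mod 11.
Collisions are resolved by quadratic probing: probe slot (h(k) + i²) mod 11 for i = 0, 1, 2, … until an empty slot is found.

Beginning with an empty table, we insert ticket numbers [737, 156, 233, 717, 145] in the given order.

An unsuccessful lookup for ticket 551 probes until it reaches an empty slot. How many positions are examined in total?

737: h=7 -> slot 7
156: h=5 -> slot 5
233: h=5, probe 5,6 -> slot 6
717: h=5, probe 5,6,9 -> slot 9
145: h=5, probe 5,6,9,3 -> slot 3
Table: [-, -, -, 145, -, 156, 233, 737, -, 717, -]
Lookup 551: h=6, probe 6,7,10 → slot 10 empty, not found.

3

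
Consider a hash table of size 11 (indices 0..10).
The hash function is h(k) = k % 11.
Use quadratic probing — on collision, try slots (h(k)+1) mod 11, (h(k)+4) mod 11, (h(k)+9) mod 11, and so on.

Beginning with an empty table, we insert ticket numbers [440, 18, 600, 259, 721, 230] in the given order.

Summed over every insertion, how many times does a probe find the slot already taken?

7

Insert 440: h=0, slot 0 empty -> index 0.
Insert 18: h=7, slot 7 empty -> index 7.
Insert 600: h=6, slot 6 empty -> index 6.
Insert 259: h=6, slots 6,7 occupied -> index 10.
Insert 721: h=6, slots 6,7,10 occupied -> index 4.
Insert 230: h=10, slots 10,0 occupied -> index 3.
Table: [440, ., ., 230, 721, ., 600, 18, ., ., 259]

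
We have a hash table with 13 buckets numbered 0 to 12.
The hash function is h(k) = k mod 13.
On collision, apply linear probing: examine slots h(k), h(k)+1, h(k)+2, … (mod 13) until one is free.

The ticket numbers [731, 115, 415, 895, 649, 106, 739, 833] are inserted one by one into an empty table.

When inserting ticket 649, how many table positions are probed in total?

Insert 731: h=3, slot 3 empty -> index 3.
Insert 115: h=11, slot 11 empty -> index 11.
Insert 415: h=12, slot 12 empty -> index 12.
Insert 895: h=11, slots 11,12 occupied -> index 0.
Insert 649: h=12, slots 12,0 occupied -> index 1.
Insert 106: h=2, slot 2 empty -> index 2.
Insert 739: h=11, slots 11,12,0,1,2,3 occupied -> index 4.
Insert 833: h=1, slots 1,2,3,4 occupied -> index 5.
Table: [895, 649, 106, 731, 739, 833, ∅, ∅, ∅, ∅, ∅, 115, 415]

3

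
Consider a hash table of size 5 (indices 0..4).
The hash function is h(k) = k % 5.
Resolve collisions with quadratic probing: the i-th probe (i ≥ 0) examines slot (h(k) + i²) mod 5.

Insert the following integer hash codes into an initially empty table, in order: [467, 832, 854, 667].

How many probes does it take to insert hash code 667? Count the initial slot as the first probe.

3

Insert 467: h=2, slot 2 empty → index 2.
Insert 832: h=2, slot 2 occupied → index 3.
Insert 854: h=4, slot 4 empty → index 4.
Insert 667: h=2, slots 2,3 occupied → index 1.
Table: [—, 667, 467, 832, 854]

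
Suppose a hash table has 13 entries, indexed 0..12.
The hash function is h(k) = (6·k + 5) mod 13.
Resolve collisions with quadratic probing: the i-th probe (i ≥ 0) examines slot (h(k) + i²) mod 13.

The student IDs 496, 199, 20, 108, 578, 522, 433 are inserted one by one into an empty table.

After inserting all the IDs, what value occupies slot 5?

496: h=4 → slot 4
199: h=3 → slot 3
20: h=8 → slot 8
108: h=3, probe 3,4,7 → slot 7
578: h=2 → slot 2
522: h=4, probe 4,5 → slot 5
433: h=3, probe 3,4,7,12 → slot 12
Table: [-, -, 578, 199, 496, 522, -, 108, 20, -, -, -, 433]

522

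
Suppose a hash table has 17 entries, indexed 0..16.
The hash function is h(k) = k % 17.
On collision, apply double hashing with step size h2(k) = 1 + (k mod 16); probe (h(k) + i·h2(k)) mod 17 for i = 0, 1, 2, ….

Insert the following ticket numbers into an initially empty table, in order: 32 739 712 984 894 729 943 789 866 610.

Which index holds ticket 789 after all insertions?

13

Insert 32: h=15, slot 15 empty -> index 15.
Insert 739: h=8, slot 8 empty -> index 8.
Insert 712: h=15, h2=9, slot 15 occupied -> index 7.
Insert 984: h=15, h2=9, slots 15,7 occupied -> index 16.
Insert 894: h=10, slot 10 empty -> index 10.
Insert 729: h=15, h2=10, slots 15,8 occupied -> index 1.
Insert 943: h=8, h2=16, slots 8,7 occupied -> index 6.
Insert 789: h=7, h2=6, slot 7 occupied -> index 13.
Insert 866: h=16, h2=3, slot 16 occupied -> index 2.
Insert 610: h=15, h2=3, slots 15,1 occupied -> index 4.
Table: [∅, 729, 866, ∅, 610, ∅, 943, 712, 739, ∅, 894, ∅, ∅, 789, ∅, 32, 984]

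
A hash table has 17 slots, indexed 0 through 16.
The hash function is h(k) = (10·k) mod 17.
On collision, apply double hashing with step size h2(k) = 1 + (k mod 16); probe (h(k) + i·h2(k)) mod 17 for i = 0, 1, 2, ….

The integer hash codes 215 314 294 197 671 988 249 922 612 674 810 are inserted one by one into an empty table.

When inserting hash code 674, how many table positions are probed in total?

3

Insert 215: h=8, slot 8 empty => index 8.
Insert 314: h=12, slot 12 empty => index 12.
Insert 294: h=16, slot 16 empty => index 16.
Insert 197: h=15, slot 15 empty => index 15.
Insert 671: h=12, h2=16, slot 12 occupied => index 11.
Insert 988: h=3, slot 3 empty => index 3.
Insert 249: h=8, h2=10, slot 8 occupied => index 1.
Insert 922: h=6, slot 6 empty => index 6.
Insert 612: h=0, slot 0 empty => index 0.
Insert 674: h=8, h2=3, slots 8,11 occupied => index 14.
Insert 810: h=8, h2=11, slot 8 occupied => index 2.
Table: [612, 249, 810, 988, _, _, 922, _, 215, _, _, 671, 314, _, 674, 197, 294]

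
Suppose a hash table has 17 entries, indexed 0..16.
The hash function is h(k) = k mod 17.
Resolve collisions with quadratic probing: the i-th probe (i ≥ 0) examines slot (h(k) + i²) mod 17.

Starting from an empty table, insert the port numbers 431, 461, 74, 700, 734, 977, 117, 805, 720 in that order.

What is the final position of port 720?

5

Insert 431: h=6, slot 6 empty => index 6.
Insert 461: h=2, slot 2 empty => index 2.
Insert 74: h=6, slot 6 occupied => index 7.
Insert 700: h=3, slot 3 empty => index 3.
Insert 734: h=3, slot 3 occupied => index 4.
Insert 977: h=8, slot 8 empty => index 8.
Insert 117: h=15, slot 15 empty => index 15.
Insert 805: h=6, slots 6,7 occupied => index 10.
Insert 720: h=6, slots 6,7,10,15 occupied => index 5.
Table: [., ., 461, 700, 734, 720, 431, 74, 977, ., 805, ., ., ., ., 117, .]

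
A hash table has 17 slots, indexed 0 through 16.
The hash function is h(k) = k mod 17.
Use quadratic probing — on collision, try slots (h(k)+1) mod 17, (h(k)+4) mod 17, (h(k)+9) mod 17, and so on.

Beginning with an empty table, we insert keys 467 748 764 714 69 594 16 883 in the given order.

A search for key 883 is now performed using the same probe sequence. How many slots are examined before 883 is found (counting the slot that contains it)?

Insert 467: h=8, slot 8 empty → index 8.
Insert 748: h=0, slot 0 empty → index 0.
Insert 764: h=16, slot 16 empty → index 16.
Insert 714: h=0, slot 0 occupied → index 1.
Insert 69: h=1, slot 1 occupied → index 2.
Insert 594: h=16, slots 16,0 occupied → index 3.
Insert 16: h=16, slots 16,0,3,8 occupied → index 15.
Insert 883: h=16, slots 16,0,3,8,15 occupied → index 7.
Table: [748, 714, 69, 594, —, —, —, 883, 467, —, —, —, —, —, —, 16, 764]
Lookup 883: h=16, probe 16,0,3,8,15,7 → found at 7.

6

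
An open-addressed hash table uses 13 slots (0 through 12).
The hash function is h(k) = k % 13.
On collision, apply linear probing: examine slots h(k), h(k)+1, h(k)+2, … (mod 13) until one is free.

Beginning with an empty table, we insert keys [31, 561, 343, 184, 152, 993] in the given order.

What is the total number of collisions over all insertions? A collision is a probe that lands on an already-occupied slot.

4

31 hashes to 5; slot 5 is free => place at 5.
561 hashes to 2; slot 2 is free => place at 2.
343 hashes to 5; 5 taken => place at 6.
184 hashes to 2; 2 taken => place at 3.
152 hashes to 9; slot 9 is free => place at 9.
993 hashes to 5; 5,6 taken => place at 7.
Table: [—, —, 561, 184, —, 31, 343, 993, —, 152, —, —, —]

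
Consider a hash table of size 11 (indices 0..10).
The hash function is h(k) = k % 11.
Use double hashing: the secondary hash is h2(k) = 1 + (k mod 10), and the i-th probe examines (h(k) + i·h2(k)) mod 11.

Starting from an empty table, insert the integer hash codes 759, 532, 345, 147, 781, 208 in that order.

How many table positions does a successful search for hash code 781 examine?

2

Insert 759: h=0, slot 0 empty => index 0.
Insert 532: h=4, slot 4 empty => index 4.
Insert 345: h=4, h2=6, slot 4 occupied => index 10.
Insert 147: h=4, h2=8, slot 4 occupied => index 1.
Insert 781: h=0, h2=2, slot 0 occupied => index 2.
Insert 208: h=10, h2=9, slot 10 occupied => index 8.
Table: [759, 147, 781, -, 532, -, -, -, 208, -, 345]
Lookup 781: h=0, h2=2, probe 0,2 → found at 2.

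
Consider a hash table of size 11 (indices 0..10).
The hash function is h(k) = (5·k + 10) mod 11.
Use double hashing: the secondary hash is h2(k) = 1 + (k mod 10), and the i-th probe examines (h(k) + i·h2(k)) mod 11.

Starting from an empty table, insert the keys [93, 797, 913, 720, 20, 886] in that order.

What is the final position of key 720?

93: h=2 -> slot 2
797: h=2, h2=8, probe 2,10 -> slot 10
913: h=10, h2=4, probe 10,3 -> slot 3
720: h=2, h2=1, probe 2,3,4 -> slot 4
20: h=0 -> slot 0
886: h=7 -> slot 7
Table: [20, -, 93, 913, 720, -, -, 886, -, -, 797]

4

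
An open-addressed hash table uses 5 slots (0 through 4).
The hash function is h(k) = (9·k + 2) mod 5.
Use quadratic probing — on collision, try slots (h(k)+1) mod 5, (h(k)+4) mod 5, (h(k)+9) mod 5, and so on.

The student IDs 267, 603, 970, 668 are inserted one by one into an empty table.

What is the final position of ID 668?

3

267 hashes to 0; slot 0 is free → place at 0.
603 hashes to 4; slot 4 is free → place at 4.
970 hashes to 2; slot 2 is free → place at 2.
668 hashes to 4; 4,0 taken → place at 3.
Table: [267, _, 970, 668, 603]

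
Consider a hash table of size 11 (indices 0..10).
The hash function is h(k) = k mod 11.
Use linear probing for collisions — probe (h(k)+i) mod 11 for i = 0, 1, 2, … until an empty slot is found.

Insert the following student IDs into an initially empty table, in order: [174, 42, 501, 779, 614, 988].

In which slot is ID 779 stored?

0

174: h=9 → slot 9
42: h=9, probe 9,10 → slot 10
501: h=6 → slot 6
779: h=9, probe 9,10,0 → slot 0
614: h=9, probe 9,10,0,1 → slot 1
988: h=9, probe 9,10,0,1,2 → slot 2
Table: [779, 614, 988, ., ., ., 501, ., ., 174, 42]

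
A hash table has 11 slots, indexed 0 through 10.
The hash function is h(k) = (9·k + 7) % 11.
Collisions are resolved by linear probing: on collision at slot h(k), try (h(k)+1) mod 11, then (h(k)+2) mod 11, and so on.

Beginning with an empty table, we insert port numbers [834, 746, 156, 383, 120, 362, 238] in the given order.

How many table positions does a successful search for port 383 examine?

3

834 hashes to 0; slot 0 is free => place at 0.
746 hashes to 0; 0 taken => place at 1.
156 hashes to 3; slot 3 is free => place at 3.
383 hashes to 0; 0,1 taken => place at 2.
120 hashes to 9; slot 9 is free => place at 9.
362 hashes to 9; 9 taken => place at 10.
238 hashes to 4; slot 4 is free => place at 4.
Table: [834, 746, 383, 156, 238, _, _, _, _, 120, 362]
Lookup 383: h=0, probe 0,1,2 → found at 2.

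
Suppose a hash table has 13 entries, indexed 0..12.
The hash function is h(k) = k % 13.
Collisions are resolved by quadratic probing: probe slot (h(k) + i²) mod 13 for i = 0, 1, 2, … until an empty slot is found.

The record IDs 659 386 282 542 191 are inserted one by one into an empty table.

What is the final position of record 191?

659 hashes to 9; slot 9 is free -> place at 9.
386 hashes to 9; 9 taken -> place at 10.
282 hashes to 9; 9,10 taken -> place at 0.
542 hashes to 9; 9,10,0 taken -> place at 5.
191 hashes to 9; 9,10,0,5 taken -> place at 12.
Table: [282, ., ., ., ., 542, ., ., ., 659, 386, ., 191]

12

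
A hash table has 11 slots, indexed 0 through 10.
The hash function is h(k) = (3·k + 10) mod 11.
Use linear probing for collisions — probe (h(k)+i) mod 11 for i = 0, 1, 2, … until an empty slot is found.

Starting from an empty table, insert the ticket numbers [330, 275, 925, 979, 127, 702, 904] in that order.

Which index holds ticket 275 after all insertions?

0

330 hashes to 10; slot 10 is free -> place at 10.
275 hashes to 10; 10 taken -> place at 0.
925 hashes to 2; slot 2 is free -> place at 2.
979 hashes to 10; 10,0 taken -> place at 1.
127 hashes to 6; slot 6 is free -> place at 6.
702 hashes to 4; slot 4 is free -> place at 4.
904 hashes to 5; slot 5 is free -> place at 5.
Table: [275, 979, 925, _, 702, 904, 127, _, _, _, 330]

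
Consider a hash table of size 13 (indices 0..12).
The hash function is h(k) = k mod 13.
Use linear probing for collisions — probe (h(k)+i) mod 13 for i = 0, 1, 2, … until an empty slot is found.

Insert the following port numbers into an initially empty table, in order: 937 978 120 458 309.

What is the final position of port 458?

937 hashes to 1; slot 1 is free → place at 1.
978 hashes to 3; slot 3 is free → place at 3.
120 hashes to 3; 3 taken → place at 4.
458 hashes to 3; 3,4 taken → place at 5.
309 hashes to 10; slot 10 is free → place at 10.
Table: [., 937, ., 978, 120, 458, ., ., ., ., 309, ., .]

5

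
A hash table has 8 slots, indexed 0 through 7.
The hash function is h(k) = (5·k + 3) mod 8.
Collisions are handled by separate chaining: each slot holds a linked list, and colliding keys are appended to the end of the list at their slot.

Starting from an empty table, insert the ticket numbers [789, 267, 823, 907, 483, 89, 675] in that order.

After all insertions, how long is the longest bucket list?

4

Insert 789: h=4, bucket 4 empty → new chain.
Insert 267: h=2, bucket 2 empty → new chain.
Insert 823: h=6, bucket 6 empty → new chain.
Insert 907: h=2, bucket 2 nonempty → append to chain.
Insert 483: h=2, bucket 2 nonempty → append to chain.
Insert 89: h=0, bucket 0 empty → new chain.
Insert 675: h=2, bucket 2 nonempty → append to chain.
Final buckets:
0: 89
1: _
2: 267 -> 907 -> 483 -> 675
3: _
4: 789
5: _
6: 823
7: _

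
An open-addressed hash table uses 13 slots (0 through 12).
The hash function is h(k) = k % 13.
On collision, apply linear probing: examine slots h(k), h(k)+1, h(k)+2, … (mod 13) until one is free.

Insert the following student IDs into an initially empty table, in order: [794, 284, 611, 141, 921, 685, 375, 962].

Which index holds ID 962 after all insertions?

4

Insert 794: h=1, slot 1 empty → index 1.
Insert 284: h=11, slot 11 empty → index 11.
Insert 611: h=0, slot 0 empty → index 0.
Insert 141: h=11, slot 11 occupied → index 12.
Insert 921: h=11, slots 11,12,0,1 occupied → index 2.
Insert 685: h=9, slot 9 empty → index 9.
Insert 375: h=11, slots 11,12,0,1,2 occupied → index 3.
Insert 962: h=0, slots 0,1,2,3 occupied → index 4.
Table: [611, 794, 921, 375, 962, —, —, —, —, 685, —, 284, 141]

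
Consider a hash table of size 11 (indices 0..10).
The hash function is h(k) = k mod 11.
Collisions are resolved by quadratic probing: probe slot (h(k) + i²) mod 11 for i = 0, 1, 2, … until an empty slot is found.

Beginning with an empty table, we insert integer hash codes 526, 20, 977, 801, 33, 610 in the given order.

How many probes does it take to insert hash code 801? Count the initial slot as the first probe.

4

Insert 526: h=9, slot 9 empty => index 9.
Insert 20: h=9, slot 9 occupied => index 10.
Insert 977: h=9, slots 9,10 occupied => index 2.
Insert 801: h=9, slots 9,10,2 occupied => index 7.
Insert 33: h=0, slot 0 empty => index 0.
Insert 610: h=5, slot 5 empty => index 5.
Table: [33, —, 977, —, —, 610, —, 801, —, 526, 20]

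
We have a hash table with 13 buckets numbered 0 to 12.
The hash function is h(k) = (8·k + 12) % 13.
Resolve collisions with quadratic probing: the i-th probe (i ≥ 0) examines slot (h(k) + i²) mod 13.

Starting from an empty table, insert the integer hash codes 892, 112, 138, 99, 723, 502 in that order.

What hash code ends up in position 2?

Insert 892: h=11, slot 11 empty -> index 11.
Insert 112: h=11, slot 11 occupied -> index 12.
Insert 138: h=11, slots 11,12 occupied -> index 2.
Insert 99: h=11, slots 11,12,2 occupied -> index 7.
Insert 723: h=11, slots 11,12,2,7 occupied -> index 1.
Insert 502: h=11, slots 11,12,2,7,1 occupied -> index 10.
Table: [., 723, 138, ., ., ., ., 99, ., ., 502, 892, 112]

138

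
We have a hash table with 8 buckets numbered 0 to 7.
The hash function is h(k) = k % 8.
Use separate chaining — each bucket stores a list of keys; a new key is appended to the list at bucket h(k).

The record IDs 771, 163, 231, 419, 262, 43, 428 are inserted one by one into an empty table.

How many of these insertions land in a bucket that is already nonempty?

Insert 771: h=3, bucket 3 empty -> new chain.
Insert 163: h=3, bucket 3 nonempty -> append to chain.
Insert 231: h=7, bucket 7 empty -> new chain.
Insert 419: h=3, bucket 3 nonempty -> append to chain.
Insert 262: h=6, bucket 6 empty -> new chain.
Insert 43: h=3, bucket 3 nonempty -> append to chain.
Insert 428: h=4, bucket 4 empty -> new chain.
Final buckets:
0: _
1: _
2: _
3: 771 -> 163 -> 419 -> 43
4: 428
5: _
6: 262
7: 231

3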